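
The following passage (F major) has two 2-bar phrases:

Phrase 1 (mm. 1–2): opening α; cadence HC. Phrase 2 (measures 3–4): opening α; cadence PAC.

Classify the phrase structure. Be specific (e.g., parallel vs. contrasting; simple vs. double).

parallel period

Phrase 1 ends with a half cadence (weaker) and phrase 2 with a perfect authentic cadence (stronger): antecedent + consequent = a period.
The two phrases open with the same material (α / α), so the period is parallel.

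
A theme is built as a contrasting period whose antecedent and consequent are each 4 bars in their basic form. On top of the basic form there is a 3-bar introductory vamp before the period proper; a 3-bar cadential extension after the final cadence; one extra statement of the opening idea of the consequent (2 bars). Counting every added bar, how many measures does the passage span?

16 measures

Basic contrasting period: 4 + 4 = 8 bars.
8 (basic form) + 3 (introduction) + 3 (cadential extension) + 2 (extra statement) = 16.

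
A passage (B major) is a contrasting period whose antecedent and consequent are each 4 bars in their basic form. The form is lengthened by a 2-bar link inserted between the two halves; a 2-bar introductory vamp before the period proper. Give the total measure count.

12 measures

Basic contrasting period: 4 + 4 = 8 bars.
8 (basic form) + 2 (link) + 2 (introduction) = 12.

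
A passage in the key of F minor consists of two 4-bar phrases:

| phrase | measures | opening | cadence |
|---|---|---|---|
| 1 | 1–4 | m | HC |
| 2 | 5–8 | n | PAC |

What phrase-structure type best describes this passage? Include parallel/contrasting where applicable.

Phrase 1 ends with a half cadence (weaker) and phrase 2 with a perfect authentic cadence (stronger): antecedent + consequent = a period.
The two phrases open with different material (m / n), so the period is contrasting.

contrasting period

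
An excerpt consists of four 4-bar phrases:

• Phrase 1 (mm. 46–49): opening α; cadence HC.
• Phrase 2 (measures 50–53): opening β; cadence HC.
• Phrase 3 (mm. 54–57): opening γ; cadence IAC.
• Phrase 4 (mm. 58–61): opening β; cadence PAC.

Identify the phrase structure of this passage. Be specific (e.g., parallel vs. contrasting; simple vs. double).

Four phrases in two halves: the first half (bars 46–53) ends with a half cadence, the second (bars 54-61) with a perfect authentic cadence — a large antecedent–consequent pair, i.e. a double period.
Phrase 3 begins with different material from phrase 1, making it contrasting.

contrasting double period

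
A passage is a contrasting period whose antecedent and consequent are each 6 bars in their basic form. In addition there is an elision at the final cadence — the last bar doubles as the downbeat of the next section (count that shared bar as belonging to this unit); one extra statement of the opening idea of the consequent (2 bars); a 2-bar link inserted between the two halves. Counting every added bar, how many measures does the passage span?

Basic contrasting period: 6 + 6 = 12 bars.
12 (basic form) + 2 (extra statement) + 2 (link) = 16.
The elision shares a bar with the next section but does not change this unit's count.

16 measures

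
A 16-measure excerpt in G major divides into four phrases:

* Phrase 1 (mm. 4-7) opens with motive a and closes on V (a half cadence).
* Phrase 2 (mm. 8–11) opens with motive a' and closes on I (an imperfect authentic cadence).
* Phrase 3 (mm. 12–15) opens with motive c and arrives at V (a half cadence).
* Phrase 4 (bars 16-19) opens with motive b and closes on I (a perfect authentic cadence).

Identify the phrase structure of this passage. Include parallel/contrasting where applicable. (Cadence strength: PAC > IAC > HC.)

contrasting double period

Four phrases in two halves: the first half (measures 4-11) ends with an imperfect authentic cadence, the second (mm. 12-19) with a perfect authentic cadence — a large antecedent–consequent pair, i.e. a double period.
Phrase 3 begins with different material from phrase 1, making it contrasting.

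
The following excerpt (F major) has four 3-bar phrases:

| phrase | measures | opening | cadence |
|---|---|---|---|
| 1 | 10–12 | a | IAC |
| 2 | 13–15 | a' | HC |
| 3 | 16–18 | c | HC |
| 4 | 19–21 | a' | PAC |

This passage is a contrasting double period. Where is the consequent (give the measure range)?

measures 16–21

In a double period the four phrases pair into a large antecedent (phrases 1–2, ending half cadence) and a large consequent (phrases 3–4, ending perfect authentic cadence). The consequent spans mm. 16–21.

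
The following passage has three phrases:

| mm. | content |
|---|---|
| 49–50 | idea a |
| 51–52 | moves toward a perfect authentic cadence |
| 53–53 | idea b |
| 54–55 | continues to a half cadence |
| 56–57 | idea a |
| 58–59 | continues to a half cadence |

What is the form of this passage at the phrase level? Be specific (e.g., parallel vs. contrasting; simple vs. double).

phrase group

The final phrase closes with a half cadence, which is not stronger than the preceding half cadence; the 3 phrases lack an overall antecedent–consequent design and so form a phrase group.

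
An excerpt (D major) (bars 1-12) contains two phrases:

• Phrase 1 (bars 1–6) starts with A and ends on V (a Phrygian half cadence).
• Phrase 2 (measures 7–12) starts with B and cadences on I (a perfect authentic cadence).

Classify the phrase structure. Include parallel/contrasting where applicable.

contrasting period

Phrase 1 ends with a Phrygian half cadence (weaker) and phrase 2 with a perfect authentic cadence (stronger): antecedent + consequent = a period.
The two phrases open with different material (A / B), so the period is contrasting.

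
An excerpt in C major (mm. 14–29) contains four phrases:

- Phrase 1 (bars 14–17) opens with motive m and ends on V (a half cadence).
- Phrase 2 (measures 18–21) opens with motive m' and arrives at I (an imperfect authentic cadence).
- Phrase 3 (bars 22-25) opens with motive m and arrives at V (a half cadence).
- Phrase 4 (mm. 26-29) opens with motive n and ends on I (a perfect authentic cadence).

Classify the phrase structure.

Four phrases in two halves: the first half (mm. 14–21) ends with an imperfect authentic cadence, the second (mm. 22–29) with a perfect authentic cadence — a large antecedent–consequent pair, i.e. a double period.
Phrase 3 begins with the same material as phrase 1, making it parallel.

parallel double period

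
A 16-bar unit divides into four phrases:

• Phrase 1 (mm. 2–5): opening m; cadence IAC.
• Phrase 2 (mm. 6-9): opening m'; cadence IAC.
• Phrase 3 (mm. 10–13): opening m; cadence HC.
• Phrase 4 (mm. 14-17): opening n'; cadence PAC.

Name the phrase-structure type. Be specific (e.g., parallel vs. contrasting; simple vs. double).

Four phrases in two halves: the first half (measures 2–9) ends with an imperfect authentic cadence, the second (mm. 10-17) with a perfect authentic cadence — a large antecedent–consequent pair, i.e. a double period.
Phrase 3 begins with the same material as phrase 1, making it parallel.

parallel double period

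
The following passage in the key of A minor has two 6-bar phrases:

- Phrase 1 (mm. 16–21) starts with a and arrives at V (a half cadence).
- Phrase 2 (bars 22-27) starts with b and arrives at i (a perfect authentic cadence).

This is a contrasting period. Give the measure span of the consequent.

The phrase ending with the weaker cadence (half cadence) is the antecedent; the one ending more conclusively (perfect authentic cadence) is the consequent. The consequent is measures 22–27.

measures 22–27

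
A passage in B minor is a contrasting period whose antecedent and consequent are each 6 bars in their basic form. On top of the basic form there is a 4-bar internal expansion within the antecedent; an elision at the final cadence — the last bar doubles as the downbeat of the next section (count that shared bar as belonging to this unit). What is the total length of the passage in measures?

16 measures

Basic contrasting period: 6 + 6 = 12 bars.
12 (basic form) + 4 (internal expansion) = 16.
The elision shares a bar with the next section but does not change this unit's count.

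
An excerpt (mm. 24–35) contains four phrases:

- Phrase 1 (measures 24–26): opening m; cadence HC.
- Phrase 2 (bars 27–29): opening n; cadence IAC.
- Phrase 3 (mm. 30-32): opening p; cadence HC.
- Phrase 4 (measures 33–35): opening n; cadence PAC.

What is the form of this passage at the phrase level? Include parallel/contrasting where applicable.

Four phrases in two halves: the first half (mm. 24–29) ends with an imperfect authentic cadence, the second (mm. 30–35) with a perfect authentic cadence — a large antecedent–consequent pair, i.e. a double period.
Phrase 3 begins with different material from phrase 1, making it contrasting.

contrasting double period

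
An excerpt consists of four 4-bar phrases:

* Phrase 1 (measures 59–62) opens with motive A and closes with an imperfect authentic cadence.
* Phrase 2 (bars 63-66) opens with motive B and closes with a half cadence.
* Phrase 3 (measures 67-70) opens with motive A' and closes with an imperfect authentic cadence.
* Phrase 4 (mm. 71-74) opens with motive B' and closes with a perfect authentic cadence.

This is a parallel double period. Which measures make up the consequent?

In a double period the first pair of phrases (ending half cadence) is the large antecedent and the second pair (ending perfect authentic cadence) is the large consequent; the consequent is measures 67–74.

measures 67–74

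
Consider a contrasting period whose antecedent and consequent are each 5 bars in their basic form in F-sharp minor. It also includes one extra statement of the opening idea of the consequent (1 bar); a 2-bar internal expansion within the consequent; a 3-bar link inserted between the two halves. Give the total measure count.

Basic contrasting period: 5 + 5 = 10 bars.
10 (basic form) + 1 (extra statement) + 2 (internal expansion) + 3 (link) = 16.

16 measures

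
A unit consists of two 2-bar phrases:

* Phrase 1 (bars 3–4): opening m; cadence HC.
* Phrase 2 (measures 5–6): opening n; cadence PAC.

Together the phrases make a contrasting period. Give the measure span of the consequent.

The phrase ending with the weaker cadence (half cadence) is the antecedent; the one ending more conclusively (perfect authentic cadence) is the consequent. The consequent is measures 5–6.

measures 5–6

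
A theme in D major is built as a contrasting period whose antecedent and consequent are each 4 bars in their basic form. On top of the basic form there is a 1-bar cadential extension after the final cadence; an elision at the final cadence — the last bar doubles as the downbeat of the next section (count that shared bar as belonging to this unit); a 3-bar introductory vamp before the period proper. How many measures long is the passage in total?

Basic contrasting period: 4 + 4 = 8 bars.
8 (basic form) + 1 (cadential extension) + 3 (introduction) = 12.
The elision shares a bar with the next section but does not change this unit's count.

12 measures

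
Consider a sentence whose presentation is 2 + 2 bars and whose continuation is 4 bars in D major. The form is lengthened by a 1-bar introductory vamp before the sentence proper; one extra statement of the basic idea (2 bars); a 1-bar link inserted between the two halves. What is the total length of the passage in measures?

Basic sentence: 2 + 2 + 4 = 8 bars.
8 (basic form) + 1 (introduction) + 2 (extra statement) + 1 (link) = 12.

12 measures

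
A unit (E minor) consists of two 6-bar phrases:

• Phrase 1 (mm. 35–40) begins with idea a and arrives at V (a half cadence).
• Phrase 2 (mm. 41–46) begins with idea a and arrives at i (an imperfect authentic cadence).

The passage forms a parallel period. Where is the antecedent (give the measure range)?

The antecedent is the phrase ending with the weaker cadence (half cadence, phrase 1) and the consequent the one ending more conclusively (imperfect authentic cadence, phrase 2); the antecedent is mm. 35-40.

measures 35–40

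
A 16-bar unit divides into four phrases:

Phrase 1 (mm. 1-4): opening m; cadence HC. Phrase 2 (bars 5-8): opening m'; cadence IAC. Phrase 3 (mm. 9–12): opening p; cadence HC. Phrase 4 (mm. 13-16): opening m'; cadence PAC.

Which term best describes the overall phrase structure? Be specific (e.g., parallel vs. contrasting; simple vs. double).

Four phrases in two halves: the first half (bars 1–8) ends with an imperfect authentic cadence, the second (measures 9–16) with a perfect authentic cadence — a large antecedent–consequent pair, i.e. a double period.
Phrase 3 begins with different material from phrase 1, making it contrasting.

contrasting double period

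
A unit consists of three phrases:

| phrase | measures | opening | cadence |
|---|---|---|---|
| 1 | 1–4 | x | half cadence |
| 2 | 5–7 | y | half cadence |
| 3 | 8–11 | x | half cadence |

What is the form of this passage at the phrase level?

The final phrase closes with a half cadence, which is not stronger than the preceding half cadence; the 3 phrases lack an overall antecedent–consequent design and so form a phrase group.

phrase group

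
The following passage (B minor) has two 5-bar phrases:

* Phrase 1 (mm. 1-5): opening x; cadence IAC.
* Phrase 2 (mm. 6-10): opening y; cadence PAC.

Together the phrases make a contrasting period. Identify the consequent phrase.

The phrase ending with the weaker cadence (imperfect authentic cadence) is the antecedent; the one ending more conclusively (perfect authentic cadence) is the consequent. The consequent is phrase 2.

phrase 2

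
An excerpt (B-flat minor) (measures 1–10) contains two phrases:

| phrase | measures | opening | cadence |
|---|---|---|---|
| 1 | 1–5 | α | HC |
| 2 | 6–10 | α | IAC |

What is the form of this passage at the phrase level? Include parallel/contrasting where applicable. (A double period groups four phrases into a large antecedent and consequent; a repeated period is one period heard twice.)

parallel period

Phrase 1 ends with a half cadence (weaker) and phrase 2 with an imperfect authentic cadence (stronger): antecedent + consequent = a period.
The two phrases open with the same material (α / α), so the period is parallel.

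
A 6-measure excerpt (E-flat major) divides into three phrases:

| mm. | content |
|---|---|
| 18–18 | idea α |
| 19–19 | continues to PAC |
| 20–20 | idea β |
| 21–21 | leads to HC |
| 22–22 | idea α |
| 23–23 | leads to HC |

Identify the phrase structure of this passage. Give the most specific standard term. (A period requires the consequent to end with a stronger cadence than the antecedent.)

The final phrase closes with a half cadence, which is not stronger than the preceding half cadence; the 3 phrases lack an overall antecedent–consequent design and so form a phrase group.

phrase group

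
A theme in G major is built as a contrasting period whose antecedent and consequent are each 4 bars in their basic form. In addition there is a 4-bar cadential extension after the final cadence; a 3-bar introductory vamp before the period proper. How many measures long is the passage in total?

15 measures

Basic contrasting period: 4 + 4 = 8 bars.
8 (basic form) + 4 (cadential extension) + 3 (introduction) = 15.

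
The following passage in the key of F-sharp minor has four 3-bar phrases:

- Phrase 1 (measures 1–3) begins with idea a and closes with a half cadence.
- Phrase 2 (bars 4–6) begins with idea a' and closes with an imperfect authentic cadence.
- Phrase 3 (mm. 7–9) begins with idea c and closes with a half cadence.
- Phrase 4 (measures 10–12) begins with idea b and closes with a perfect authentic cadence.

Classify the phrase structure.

Four phrases in two halves: the first half (measures 1–6) ends with an imperfect authentic cadence, the second (mm. 7-12) with a perfect authentic cadence — a large antecedent–consequent pair, i.e. a double period.
Phrase 3 begins with different material from phrase 1, making it contrasting.

contrasting double period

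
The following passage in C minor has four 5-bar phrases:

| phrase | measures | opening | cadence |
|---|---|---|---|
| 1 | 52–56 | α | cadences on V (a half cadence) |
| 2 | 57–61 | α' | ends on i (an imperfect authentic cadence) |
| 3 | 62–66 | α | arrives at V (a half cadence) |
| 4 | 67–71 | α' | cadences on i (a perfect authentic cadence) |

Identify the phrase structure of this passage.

Four phrases in two halves: the first half (measures 52–61) ends with an imperfect authentic cadence, the second (mm. 62–71) with a perfect authentic cadence — a large antecedent–consequent pair, i.e. a double period.
Phrase 3 begins with the same material as phrase 1, making it parallel.

parallel double period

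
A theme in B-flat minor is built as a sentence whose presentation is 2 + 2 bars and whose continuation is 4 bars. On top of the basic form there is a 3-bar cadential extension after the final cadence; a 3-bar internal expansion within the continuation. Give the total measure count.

14 measures

Basic sentence: 2 + 2 + 4 = 8 bars.
8 (basic form) + 3 (cadential extension) + 3 (internal expansion) = 14.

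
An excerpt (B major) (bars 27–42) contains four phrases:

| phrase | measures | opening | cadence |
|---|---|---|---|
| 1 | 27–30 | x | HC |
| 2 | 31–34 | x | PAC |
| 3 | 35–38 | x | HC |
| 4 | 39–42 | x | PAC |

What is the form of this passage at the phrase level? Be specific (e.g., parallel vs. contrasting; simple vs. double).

The cadence pattern HC–PAC–HC–PAC is weak–strong twice, and phrases 3–4 restate phrases 1–2: a period heard twice, not a double period (which would end weakly at phrase 2).

repeated period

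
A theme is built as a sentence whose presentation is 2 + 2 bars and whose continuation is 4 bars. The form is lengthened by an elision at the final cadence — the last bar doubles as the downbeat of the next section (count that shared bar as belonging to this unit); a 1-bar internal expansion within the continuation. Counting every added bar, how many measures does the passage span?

9 measures

Basic sentence: 2 + 2 + 4 = 8 bars.
8 (basic form) + 1 (internal expansion) = 9.
The elision shares a bar with the next section but does not change this unit's count.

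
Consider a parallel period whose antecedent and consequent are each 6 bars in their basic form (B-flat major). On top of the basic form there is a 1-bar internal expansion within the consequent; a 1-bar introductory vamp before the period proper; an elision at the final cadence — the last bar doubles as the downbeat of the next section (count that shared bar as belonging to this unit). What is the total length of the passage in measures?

14 measures

Basic parallel period: 6 + 6 = 12 bars.
12 (basic form) + 1 (internal expansion) + 1 (introduction) = 14.
The elision shares a bar with the next section but does not change this unit's count.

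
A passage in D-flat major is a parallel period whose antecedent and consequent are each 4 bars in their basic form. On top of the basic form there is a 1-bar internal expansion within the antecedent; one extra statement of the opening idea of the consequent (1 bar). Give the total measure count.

10 measures

Basic parallel period: 4 + 4 = 8 bars.
8 (basic form) + 1 (internal expansion) + 1 (extra statement) = 10.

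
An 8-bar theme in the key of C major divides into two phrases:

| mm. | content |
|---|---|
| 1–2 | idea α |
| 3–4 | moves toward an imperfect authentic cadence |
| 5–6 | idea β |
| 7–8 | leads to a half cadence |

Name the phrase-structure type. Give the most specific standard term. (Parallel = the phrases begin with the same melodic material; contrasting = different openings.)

The second phrase closes with a half cadence, which is not stronger than the first phrase's imperfect authentic cadence; without a weak→strong cadential pair there is no antecedent–consequent relationship, so this is a phrase group rather than a period.

phrase group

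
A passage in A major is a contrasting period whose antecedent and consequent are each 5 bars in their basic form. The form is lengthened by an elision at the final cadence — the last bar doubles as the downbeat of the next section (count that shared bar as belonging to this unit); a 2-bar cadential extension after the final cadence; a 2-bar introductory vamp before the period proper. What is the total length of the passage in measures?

14 measures

Basic contrasting period: 5 + 5 = 10 bars.
10 (basic form) + 2 (cadential extension) + 2 (introduction) = 14.
The elision shares a bar with the next section but does not change this unit's count.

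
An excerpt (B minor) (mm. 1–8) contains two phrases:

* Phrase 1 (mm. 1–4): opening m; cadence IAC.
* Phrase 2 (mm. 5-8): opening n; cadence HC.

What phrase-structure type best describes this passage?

The second phrase closes with a half cadence, which is not stronger than the first phrase's imperfect authentic cadence; without a weak→strong cadential pair there is no antecedent–consequent relationship, so this is a phrase group rather than a period.

phrase group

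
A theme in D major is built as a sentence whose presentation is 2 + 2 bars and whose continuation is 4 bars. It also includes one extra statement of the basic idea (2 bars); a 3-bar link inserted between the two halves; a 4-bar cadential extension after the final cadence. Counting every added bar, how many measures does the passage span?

Basic sentence: 2 + 2 + 4 = 8 bars.
8 (basic form) + 2 (extra statement) + 3 (link) + 4 (cadential extension) = 17.

17 measures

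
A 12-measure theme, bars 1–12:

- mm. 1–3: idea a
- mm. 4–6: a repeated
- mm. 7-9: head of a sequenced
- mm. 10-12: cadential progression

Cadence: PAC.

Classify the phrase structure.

sentence

Basic idea (bars 1-3) + its repetition (mm. 4–6) form the presentation; fragmentation and cadence (bars 7–12) form the continuation — the 12-bar whole is a sentence.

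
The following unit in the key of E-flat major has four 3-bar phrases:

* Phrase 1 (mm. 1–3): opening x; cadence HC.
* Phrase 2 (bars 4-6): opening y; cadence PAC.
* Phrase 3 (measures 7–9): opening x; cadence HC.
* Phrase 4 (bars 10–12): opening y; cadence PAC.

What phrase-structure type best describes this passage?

repeated period

The cadence pattern HC–PAC–HC–PAC is weak–strong twice, and phrases 3–4 restate phrases 1–2: a period heard twice, not a double period (which would end weakly at phrase 2).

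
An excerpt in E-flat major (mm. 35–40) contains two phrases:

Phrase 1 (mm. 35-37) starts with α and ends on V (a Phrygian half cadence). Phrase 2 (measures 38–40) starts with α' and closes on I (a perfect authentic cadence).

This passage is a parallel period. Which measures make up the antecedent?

The antecedent is the phrase ending with the weaker cadence (Phrygian half cadence, phrase 1) and the consequent the one ending more conclusively (perfect authentic cadence, phrase 2); the antecedent is mm. 35–37.

measures 35–37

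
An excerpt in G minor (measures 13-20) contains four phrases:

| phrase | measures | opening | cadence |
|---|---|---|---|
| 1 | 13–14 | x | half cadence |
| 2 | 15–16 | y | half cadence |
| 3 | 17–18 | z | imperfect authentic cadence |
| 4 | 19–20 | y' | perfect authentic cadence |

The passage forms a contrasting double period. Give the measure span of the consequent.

In a double period the four phrases pair into a large antecedent (phrases 1–2, ending half cadence) and a large consequent (phrases 3–4, ending perfect authentic cadence). The consequent spans mm. 17–20.

measures 17–20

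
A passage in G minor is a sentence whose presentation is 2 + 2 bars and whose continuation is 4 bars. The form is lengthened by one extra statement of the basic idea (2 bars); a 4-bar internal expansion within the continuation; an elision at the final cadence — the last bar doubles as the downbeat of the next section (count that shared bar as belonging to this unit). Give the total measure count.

14 measures

Basic sentence: 2 + 2 + 4 = 8 bars.
8 (basic form) + 2 (extra statement) + 4 (internal expansion) = 14.
The elision shares a bar with the next section but does not change this unit's count.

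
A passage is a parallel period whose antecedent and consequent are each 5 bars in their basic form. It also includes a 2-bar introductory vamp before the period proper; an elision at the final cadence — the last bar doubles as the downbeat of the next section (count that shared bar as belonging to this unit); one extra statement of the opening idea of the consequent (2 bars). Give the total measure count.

14 measures

Basic parallel period: 5 + 5 = 10 bars.
10 (basic form) + 2 (introduction) + 2 (extra statement) = 14.
The elision shares a bar with the next section but does not change this unit's count.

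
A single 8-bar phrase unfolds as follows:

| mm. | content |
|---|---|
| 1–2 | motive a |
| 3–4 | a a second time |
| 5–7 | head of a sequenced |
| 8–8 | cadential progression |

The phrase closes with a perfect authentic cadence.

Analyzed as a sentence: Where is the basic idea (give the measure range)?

measures 1–2

The presentation of a sentence is the basic idea (measures 1-2) plus its repetition (bars 3-4); the basic idea is therefore bars 1-2.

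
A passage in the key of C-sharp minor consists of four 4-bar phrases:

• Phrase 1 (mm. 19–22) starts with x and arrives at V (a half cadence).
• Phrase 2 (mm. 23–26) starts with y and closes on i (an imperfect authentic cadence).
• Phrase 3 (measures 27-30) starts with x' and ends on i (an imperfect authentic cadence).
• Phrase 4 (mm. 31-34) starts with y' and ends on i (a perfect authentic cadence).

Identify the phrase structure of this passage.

parallel double period

Four phrases in two halves: the first half (measures 19-26) ends with an imperfect authentic cadence, the second (mm. 27-34) with a perfect authentic cadence — a large antecedent–consequent pair, i.e. a double period.
Phrase 3 begins with the same material as phrase 1, making it parallel.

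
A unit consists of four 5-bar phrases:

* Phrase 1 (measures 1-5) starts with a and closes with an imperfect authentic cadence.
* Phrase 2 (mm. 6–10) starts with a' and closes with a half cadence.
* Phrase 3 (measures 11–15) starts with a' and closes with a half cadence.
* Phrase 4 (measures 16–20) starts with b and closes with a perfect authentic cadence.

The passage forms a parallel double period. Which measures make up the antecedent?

measures 1–10

In a double period the four phrases pair into a large antecedent (phrases 1–2, ending half cadence) and a large consequent (phrases 3–4, ending perfect authentic cadence). The antecedent spans bars 1–10.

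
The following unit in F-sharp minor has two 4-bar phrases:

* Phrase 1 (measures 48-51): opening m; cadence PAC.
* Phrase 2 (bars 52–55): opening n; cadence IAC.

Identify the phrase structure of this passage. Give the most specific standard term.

The second phrase closes with an imperfect authentic cadence, which is not stronger than the first phrase's perfect authentic cadence; without a weak→strong cadential pair there is no antecedent–consequent relationship, so this is a phrase group rather than a period.

phrase group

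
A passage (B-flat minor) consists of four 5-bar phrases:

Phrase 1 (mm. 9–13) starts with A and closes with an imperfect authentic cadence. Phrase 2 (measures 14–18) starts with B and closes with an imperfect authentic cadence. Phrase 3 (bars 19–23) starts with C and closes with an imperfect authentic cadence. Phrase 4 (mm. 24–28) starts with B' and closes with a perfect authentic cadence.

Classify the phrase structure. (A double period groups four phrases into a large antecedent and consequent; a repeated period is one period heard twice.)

contrasting double period

Four phrases in two halves: the first half (bars 9–18) ends with an imperfect authentic cadence, the second (mm. 19–28) with a perfect authentic cadence — a large antecedent–consequent pair, i.e. a double period.
Phrase 3 begins with different material from phrase 1, making it contrasting.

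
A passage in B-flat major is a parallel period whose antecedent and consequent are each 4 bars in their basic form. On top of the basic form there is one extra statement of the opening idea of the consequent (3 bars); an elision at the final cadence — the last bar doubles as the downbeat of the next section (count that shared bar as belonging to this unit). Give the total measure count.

Basic parallel period: 4 + 4 = 8 bars.
8 (basic form) + 3 (extra statement) = 11.
The elision shares a bar with the next section but does not change this unit's count.

11 measures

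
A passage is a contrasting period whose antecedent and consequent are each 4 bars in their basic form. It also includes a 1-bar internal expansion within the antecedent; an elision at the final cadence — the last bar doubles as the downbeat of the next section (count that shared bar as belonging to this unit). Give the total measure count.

Basic contrasting period: 4 + 4 = 8 bars.
8 (basic form) + 1 (internal expansion) = 9.
The elision shares a bar with the next section but does not change this unit's count.

9 measures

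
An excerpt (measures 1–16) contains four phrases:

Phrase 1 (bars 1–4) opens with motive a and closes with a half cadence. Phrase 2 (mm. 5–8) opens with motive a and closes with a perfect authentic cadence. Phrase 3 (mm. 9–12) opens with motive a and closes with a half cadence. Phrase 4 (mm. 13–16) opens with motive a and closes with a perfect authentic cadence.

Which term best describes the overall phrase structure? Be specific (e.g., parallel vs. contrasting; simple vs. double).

repeated period

The cadence pattern HC–PAC–HC–PAC is weak–strong twice, and phrases 3–4 restate phrases 1–2: a period heard twice, not a double period (which would end weakly at phrase 2).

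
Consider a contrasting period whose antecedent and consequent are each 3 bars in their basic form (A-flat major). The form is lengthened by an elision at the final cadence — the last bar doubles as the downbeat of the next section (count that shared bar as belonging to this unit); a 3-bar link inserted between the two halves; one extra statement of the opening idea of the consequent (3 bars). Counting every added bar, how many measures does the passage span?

Basic contrasting period: 3 + 3 = 6 bars.
6 (basic form) + 3 (link) + 3 (extra statement) = 12.
The elision shares a bar with the next section but does not change this unit's count.

12 measures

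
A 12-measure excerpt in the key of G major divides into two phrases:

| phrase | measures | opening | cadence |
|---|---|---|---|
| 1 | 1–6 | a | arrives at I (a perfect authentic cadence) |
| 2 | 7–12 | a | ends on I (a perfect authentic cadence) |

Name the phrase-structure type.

Both phrases have the same opening (a) and the same cadence (perfect authentic cadence): the second is a restatement, not a consequent, so this is a repeated phrase rather than a period.

repeated phrase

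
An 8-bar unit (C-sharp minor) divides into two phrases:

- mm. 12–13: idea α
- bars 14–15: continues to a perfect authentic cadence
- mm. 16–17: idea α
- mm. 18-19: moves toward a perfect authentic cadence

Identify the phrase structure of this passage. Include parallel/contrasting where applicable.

repeated phrase

Both phrases have the same opening (α) and the same cadence (perfect authentic cadence): the second is a restatement, not a consequent, so this is a repeated phrase rather than a period.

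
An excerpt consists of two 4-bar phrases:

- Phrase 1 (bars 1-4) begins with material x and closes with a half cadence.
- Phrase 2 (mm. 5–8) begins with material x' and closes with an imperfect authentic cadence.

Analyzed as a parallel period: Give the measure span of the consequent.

The antecedent is the phrase ending with the weaker cadence (half cadence, phrase 1) and the consequent the one ending more conclusively (imperfect authentic cadence, phrase 2); the consequent is mm. 5–8.

measures 5–8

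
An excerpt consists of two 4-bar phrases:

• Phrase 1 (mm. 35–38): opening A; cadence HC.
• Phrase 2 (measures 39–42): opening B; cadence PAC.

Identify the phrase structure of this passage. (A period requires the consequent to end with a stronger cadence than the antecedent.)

Phrase 1 ends with a half cadence (weaker) and phrase 2 with a perfect authentic cadence (stronger): antecedent + consequent = a period.
The two phrases open with different material (A / B), so the period is contrasting.

contrasting period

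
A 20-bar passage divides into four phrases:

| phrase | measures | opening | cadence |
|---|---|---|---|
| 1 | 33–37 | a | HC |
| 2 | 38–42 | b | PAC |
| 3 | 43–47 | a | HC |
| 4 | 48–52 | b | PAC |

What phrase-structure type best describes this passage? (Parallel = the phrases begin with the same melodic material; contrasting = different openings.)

repeated period

The cadence pattern HC–PAC–HC–PAC is weak–strong twice, and phrases 3–4 restate phrases 1–2: a period heard twice, not a double period (which would end weakly at phrase 2).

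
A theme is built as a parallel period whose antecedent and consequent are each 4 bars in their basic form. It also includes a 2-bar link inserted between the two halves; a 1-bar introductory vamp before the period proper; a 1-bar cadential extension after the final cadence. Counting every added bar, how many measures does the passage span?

Basic parallel period: 4 + 4 = 8 bars.
8 (basic form) + 2 (link) + 1 (introduction) + 1 (cadential extension) = 12.

12 measures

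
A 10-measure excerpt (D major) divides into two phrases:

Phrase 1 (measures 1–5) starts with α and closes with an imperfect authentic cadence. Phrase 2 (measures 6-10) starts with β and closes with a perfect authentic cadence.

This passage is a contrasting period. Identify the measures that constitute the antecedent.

measures 1–5

The antecedent is the phrase ending with the weaker cadence (imperfect authentic cadence, phrase 1) and the consequent the one ending more conclusively (perfect authentic cadence, phrase 2); the antecedent is mm. 1–5.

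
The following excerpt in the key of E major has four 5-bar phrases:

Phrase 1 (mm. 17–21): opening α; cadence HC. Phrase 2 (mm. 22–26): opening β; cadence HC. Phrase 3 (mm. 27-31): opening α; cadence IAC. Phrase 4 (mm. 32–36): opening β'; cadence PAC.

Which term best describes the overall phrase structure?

Four phrases in two halves: the first half (bars 17-26) ends with a half cadence, the second (measures 27–36) with a perfect authentic cadence — a large antecedent–consequent pair, i.e. a double period.
Phrase 3 begins with the same material as phrase 1, making it parallel.

parallel double period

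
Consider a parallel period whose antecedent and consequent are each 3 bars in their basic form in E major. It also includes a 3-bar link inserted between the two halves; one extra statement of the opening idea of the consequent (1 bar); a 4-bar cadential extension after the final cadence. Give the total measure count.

Basic parallel period: 3 + 3 = 6 bars.
6 (basic form) + 3 (link) + 1 (extra statement) + 4 (cadential extension) = 14.

14 measures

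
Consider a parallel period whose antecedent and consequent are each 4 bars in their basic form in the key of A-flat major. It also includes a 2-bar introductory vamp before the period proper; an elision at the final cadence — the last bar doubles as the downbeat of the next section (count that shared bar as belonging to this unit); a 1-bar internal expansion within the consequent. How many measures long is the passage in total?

11 measures

Basic parallel period: 4 + 4 = 8 bars.
8 (basic form) + 2 (introduction) + 1 (internal expansion) = 11.
The elision shares a bar with the next section but does not change this unit's count.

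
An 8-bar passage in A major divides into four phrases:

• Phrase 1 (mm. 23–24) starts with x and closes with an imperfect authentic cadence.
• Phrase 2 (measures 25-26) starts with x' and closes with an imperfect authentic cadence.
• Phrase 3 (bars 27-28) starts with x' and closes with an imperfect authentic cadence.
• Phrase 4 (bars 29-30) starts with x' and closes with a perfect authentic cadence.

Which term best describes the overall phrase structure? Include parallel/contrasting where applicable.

parallel double period

Four phrases in two halves: the first half (measures 23–26) ends with an imperfect authentic cadence, the second (mm. 27-30) with a perfect authentic cadence — a large antecedent–consequent pair, i.e. a double period.
Phrase 3 begins with the same material as phrase 1, making it parallel.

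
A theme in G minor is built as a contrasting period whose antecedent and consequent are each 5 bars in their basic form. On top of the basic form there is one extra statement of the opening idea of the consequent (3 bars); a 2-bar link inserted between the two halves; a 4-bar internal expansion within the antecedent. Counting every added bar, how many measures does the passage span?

19 measures

Basic contrasting period: 5 + 5 = 10 bars.
10 (basic form) + 3 (extra statement) + 2 (link) + 4 (internal expansion) = 19.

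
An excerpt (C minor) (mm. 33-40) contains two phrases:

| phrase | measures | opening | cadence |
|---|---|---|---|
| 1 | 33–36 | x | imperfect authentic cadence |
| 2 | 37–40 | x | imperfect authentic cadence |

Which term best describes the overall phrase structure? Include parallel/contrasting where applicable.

repeated phrase

Both phrases have the same opening (x) and the same cadence (imperfect authentic cadence): the second is a restatement, not a consequent, so this is a repeated phrase rather than a period.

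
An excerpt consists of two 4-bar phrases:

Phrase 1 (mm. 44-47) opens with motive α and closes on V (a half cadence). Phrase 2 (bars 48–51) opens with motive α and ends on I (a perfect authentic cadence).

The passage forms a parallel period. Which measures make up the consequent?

measures 48–51

The phrase ending with the weaker cadence (half cadence) is the antecedent; the one ending more conclusively (perfect authentic cadence) is the consequent. The consequent is measures 48–51.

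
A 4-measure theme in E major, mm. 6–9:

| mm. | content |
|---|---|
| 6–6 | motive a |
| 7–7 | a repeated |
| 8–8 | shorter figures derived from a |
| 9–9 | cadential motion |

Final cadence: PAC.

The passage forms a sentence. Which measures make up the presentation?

The presentation of a sentence is the basic idea (m. 6) plus its repetition (measure 7); the presentation is therefore mm. 6–7.

measures 6–7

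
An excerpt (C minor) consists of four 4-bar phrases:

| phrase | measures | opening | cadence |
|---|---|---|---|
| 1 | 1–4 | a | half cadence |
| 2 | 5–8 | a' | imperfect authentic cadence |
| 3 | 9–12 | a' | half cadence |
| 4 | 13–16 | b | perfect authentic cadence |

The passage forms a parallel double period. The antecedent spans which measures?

In a double period the four phrases pair into a large antecedent (phrases 1–2, ending imperfect authentic cadence) and a large consequent (phrases 3–4, ending perfect authentic cadence). The antecedent spans mm. 1–8.

measures 1–8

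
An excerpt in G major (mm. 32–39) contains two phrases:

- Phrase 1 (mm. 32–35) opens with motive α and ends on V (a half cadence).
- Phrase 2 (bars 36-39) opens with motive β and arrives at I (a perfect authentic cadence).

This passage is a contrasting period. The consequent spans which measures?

The antecedent is the phrase ending with the weaker cadence (half cadence, phrase 1) and the consequent the one ending more conclusively (perfect authentic cadence, phrase 2); the consequent is mm. 36–39.

measures 36–39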